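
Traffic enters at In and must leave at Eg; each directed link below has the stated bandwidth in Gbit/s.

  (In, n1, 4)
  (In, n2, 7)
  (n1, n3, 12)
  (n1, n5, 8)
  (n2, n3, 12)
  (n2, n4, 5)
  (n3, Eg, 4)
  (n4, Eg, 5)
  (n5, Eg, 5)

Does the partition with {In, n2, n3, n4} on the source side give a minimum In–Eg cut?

Given cut capacity: 4 + 4 + 5 = 13.
Augment In→n1→n3→Eg: bottleneck 4, flow now 4.
Augment In→n2→n4→Eg: bottleneck 5, flow now 9.
Augment In→n2→n3→n1→n5→Eg: bottleneck 2, flow now 11. (uses reverse residual edge)
No augmenting path remains; maximum flow = 11.
In the residual graph, reachable from In: {In}.
Min-cut edges: In→n1 (4), In→n2 (7); capacity 4 + 7 = 11.
Cut capacity 13 exceeds the max flow 11, so it is not minimum.

No — its capacity is 13, but the minimum cut has capacity 11.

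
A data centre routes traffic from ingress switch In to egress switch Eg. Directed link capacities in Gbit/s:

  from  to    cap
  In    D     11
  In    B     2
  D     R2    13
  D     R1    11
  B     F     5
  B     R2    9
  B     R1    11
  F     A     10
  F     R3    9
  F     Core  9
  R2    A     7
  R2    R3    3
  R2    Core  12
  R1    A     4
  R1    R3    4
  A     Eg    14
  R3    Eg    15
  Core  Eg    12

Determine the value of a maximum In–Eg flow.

Augment In→D→R2→A→Eg: bottleneck 7, flow now 7.
Augment In→D→R2→R3→Eg: bottleneck 3, flow now 10.
Augment In→D→R2→Core→Eg: bottleneck 1, flow now 11.
Augment In→B→F→A→Eg: bottleneck 2, flow now 13.
No augmenting path remains; maximum flow = 13.
In the residual graph, reachable from In: {In}.
Min-cut edges: In→D (11), In→B (2); capacity 11 + 2 = 13.
This cut is saturated, so no flow can exceed 13.

13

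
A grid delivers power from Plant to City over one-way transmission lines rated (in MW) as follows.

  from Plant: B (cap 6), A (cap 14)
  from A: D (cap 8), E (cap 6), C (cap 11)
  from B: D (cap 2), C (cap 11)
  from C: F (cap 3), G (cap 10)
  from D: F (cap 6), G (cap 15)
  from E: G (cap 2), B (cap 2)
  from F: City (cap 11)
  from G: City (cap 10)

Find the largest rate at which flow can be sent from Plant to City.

19

Augment Plant→A→C→F→City: bottleneck 3, flow now 3.
Augment Plant→A→C→G→City: bottleneck 8, flow now 11.
Augment Plant→A→D→F→City: bottleneck 3, flow now 14.
Augment Plant→B→C→G→City: bottleneck 2, flow now 16.
Augment Plant→B→D→F→City: bottleneck 2, flow now 18.
Augment Plant→B→C→A→D→F→City: bottleneck 1, flow now 19. (uses reverse residual edge)
No augmenting path remains; maximum flow = 19.
In the residual graph, reachable from Plant: {Plant, A, B, C, D, E, G}.
Min-cut edges: C→F (3), D→F (6), G→City (10); capacity 3 + 6 + 10 = 19.
This cut is saturated, so no flow can exceed 19.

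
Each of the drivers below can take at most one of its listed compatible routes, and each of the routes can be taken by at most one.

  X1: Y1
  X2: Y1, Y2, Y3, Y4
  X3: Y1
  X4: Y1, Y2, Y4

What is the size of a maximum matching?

3

Unit-capacity flow: source→left, listed edges, right→sink; max matching = max flow.
Augmenting path X1→Y1 (+1); matched 1.
Augmenting path X2→Y2 (+1); matched 2.
Augmenting path X4→Y4 (+1); matched 3.
No augmenting path remains; maximum matching = 3.
König certificate: {X2, X4, Y1} is a vertex cover of size 3 (every listed pair touches it), so no matching can be larger.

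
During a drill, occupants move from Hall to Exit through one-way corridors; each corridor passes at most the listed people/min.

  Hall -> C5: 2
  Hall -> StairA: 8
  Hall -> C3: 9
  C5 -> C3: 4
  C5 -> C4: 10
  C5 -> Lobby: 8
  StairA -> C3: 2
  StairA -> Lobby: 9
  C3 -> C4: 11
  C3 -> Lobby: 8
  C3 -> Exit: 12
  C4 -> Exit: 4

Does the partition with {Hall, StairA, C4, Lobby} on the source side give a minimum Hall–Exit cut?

Given cut capacity: 2 + 9 + 2 + 4 = 17.
Augment Hall→C3→Exit: bottleneck 9, flow now 9.
Augment Hall→C5→C3→Exit: bottleneck 2, flow now 11.
Augment Hall→StairA→C3→Exit: bottleneck 1, flow now 12.
Augment Hall→StairA→C3→C4→Exit: bottleneck 1, flow now 13.
No augmenting path remains; maximum flow = 13.
In the residual graph, reachable from Hall: {Hall, StairA, Lobby}.
Min-cut edges: Hall→C5 (2), Hall→C3 (9), StairA→C3 (2); capacity 2 + 9 + 2 = 13.
Cut capacity 17 exceeds the max flow 13, so it is not minimum.

No — its capacity is 17, but the minimum cut has capacity 13.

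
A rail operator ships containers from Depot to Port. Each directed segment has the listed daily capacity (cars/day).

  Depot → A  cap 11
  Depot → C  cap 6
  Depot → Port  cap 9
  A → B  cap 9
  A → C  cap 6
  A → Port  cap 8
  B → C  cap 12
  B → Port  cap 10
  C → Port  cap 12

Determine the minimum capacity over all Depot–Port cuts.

26

Augment Depot→Port: bottleneck 9, flow now 9.
Augment Depot→A→Port: bottleneck 8, flow now 17.
Augment Depot→C→Port: bottleneck 6, flow now 23.
Augment Depot→A→B→Port: bottleneck 3, flow now 26.
No augmenting path remains; maximum flow = 26.
By max-flow min-cut, the minimum cut capacity equals the max flow.
In the residual graph, reachable from Depot: {Depot}.
Min-cut edges: Depot→A (11), Depot→C (6), Depot→Port (9); capacity 11 + 6 + 9 = 26.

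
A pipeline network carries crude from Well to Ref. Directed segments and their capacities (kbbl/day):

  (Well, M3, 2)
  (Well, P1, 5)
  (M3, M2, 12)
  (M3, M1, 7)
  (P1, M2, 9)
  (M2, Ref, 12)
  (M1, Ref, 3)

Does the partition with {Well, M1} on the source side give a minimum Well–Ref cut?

No — its capacity is 10, but the minimum cut has capacity 7.

Given cut capacity: 2 + 5 + 3 = 10.
Augment Well→M3→M2→Ref: bottleneck 2, flow now 2.
Augment Well→P1→M2→Ref: bottleneck 5, flow now 7.
No augmenting path remains; maximum flow = 7.
In the residual graph, reachable from Well: {Well}.
Min-cut edges: Well→M3 (2), Well→P1 (5); capacity 2 + 5 = 7.
Cut capacity 10 exceeds the max flow 7, so it is not minimum.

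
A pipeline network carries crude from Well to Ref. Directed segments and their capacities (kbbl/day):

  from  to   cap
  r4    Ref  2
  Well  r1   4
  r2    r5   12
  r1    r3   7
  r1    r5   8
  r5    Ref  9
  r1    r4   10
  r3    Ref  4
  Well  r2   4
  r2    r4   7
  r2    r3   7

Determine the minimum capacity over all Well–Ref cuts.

8

Augment Well→r1→r3→Ref: bottleneck 4, flow now 4.
Augment Well→r2→r4→Ref: bottleneck 2, flow now 6.
Augment Well→r2→r5→Ref: bottleneck 2, flow now 8.
No augmenting path remains; maximum flow = 8.
By max-flow min-cut, the minimum cut capacity equals the max flow.
In the residual graph, reachable from Well: {Well}.
Min-cut edges: Well→r1 (4), Well→r2 (4); capacity 4 + 4 = 8.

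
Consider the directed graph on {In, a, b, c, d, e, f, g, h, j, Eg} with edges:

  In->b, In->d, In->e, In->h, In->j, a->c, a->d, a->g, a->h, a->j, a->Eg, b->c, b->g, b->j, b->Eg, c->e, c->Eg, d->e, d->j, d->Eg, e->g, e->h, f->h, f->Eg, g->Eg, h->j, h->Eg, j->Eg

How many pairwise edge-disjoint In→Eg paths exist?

Assign every edge capacity 1; by Menger, the answer equals the max flow.
Path In→b→Eg (+1); total 1.
Path In→d→Eg (+1); total 2.
Path In→h→Eg (+1); total 3.
Path In→j→Eg (+1); total 4.
Path In→e→g→Eg (+1); total 5.
No residual In→Eg path; max flow = 5.
Certifying cut of size 5: {In→b, In→d, In→e, In→h, In→j}.

5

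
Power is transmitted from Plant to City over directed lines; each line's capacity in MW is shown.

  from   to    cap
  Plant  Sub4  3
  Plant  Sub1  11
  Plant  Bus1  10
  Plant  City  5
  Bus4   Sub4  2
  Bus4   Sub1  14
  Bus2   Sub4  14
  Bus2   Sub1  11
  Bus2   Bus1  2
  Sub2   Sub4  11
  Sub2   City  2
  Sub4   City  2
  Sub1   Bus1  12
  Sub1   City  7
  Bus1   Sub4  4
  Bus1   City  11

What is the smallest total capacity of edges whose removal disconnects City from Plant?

25

Augment Plant→City: bottleneck 5, flow now 5.
Augment Plant→Sub4→City: bottleneck 2, flow now 7.
Augment Plant→Sub1→City: bottleneck 7, flow now 14.
Augment Plant→Bus1→City: bottleneck 10, flow now 24.
Augment Plant→Sub1→Bus1→City: bottleneck 1, flow now 25.
No augmenting path remains; maximum flow = 25.
By max-flow min-cut, the minimum cut capacity equals the max flow.
In the residual graph, reachable from Plant: {Plant, Sub4, Sub1, Bus1}.
Min-cut edges: Plant→City (5), Sub4→City (2), Sub1→City (7), Bus1→City (11); capacity 5 + 2 + 7 + 11 = 25.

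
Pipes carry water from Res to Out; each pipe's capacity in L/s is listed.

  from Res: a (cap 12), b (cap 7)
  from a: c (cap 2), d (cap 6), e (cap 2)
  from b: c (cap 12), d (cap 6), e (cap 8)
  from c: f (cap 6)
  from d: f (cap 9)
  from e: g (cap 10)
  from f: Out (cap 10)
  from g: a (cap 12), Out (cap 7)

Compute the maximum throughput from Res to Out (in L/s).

17

Augment Res→a→c→f→Out: bottleneck 2, flow now 2.
Augment Res→a→d→f→Out: bottleneck 6, flow now 8.
Augment Res→a→e→g→Out: bottleneck 2, flow now 10.
Augment Res→b→c→f→Out: bottleneck 2, flow now 12.
Augment Res→b→e→g→Out: bottleneck 5, flow now 17.
No augmenting path remains; maximum flow = 17.
In the residual graph, reachable from Res: {Res, a}.
Min-cut edges: Res→b (7), a→c (2), a→d (6), a→e (2); capacity 7 + 2 + 6 + 2 = 17.
This cut is saturated, so no flow can exceed 17.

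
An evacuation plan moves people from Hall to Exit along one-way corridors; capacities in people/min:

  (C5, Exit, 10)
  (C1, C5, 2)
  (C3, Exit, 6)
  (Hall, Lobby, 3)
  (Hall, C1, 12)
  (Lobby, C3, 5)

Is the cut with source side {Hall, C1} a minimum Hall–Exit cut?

Yes — it is a minimum cut (capacity 5).

Given cut capacity: 3 + 2 = 5.
Augment Hall→C1→C5→Exit: bottleneck 2, flow now 2.
Augment Hall→Lobby→C3→Exit: bottleneck 3, flow now 5.
No augmenting path remains; maximum flow = 5.
Cut capacity 5 equals the max flow, so it is a minimum cut.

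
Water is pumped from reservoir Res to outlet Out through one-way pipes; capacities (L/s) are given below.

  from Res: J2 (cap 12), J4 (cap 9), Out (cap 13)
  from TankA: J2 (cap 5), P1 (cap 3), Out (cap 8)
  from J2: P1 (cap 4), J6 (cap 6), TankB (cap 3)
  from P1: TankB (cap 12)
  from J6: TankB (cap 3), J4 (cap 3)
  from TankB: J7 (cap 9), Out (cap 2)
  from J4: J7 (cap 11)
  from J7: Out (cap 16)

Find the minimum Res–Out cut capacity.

31

Augment Res→Out: bottleneck 13, flow now 13.
Augment Res→J2→TankB→Out: bottleneck 2, flow now 15.
Augment Res→J4→J7→Out: bottleneck 9, flow now 24.
Augment Res→J2→TankB→J7→Out: bottleneck 1, flow now 25.
Augment Res→J2→P1→TankB→J7→Out: bottleneck 4, flow now 29.
Augment Res→J2→J6→TankB→J7→Out: bottleneck 2, flow now 31.
No augmenting path remains; maximum flow = 31.
By max-flow min-cut, the minimum cut capacity equals the max flow.
In the residual graph, reachable from Res: {Res, J2, P1, J6, TankB, J4, J7}.
Min-cut edges: Res→Out (13), TankB→Out (2), J7→Out (16); capacity 13 + 2 + 16 = 31.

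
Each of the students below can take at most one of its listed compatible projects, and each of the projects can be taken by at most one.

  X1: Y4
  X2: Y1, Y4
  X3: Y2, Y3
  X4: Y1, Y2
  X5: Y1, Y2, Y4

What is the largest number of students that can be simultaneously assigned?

Unit-capacity flow: source→left, listed edges, right→sink; max matching = max flow.
Augmenting path X1→Y4 (+1); matched 1.
Augmenting path X2→Y1 (+1); matched 2.
Augmenting path X3→Y2 (+1); matched 3.
Augmenting path X4→Y2→X3→Y3 (+1); matched 4.
No augmenting path remains; maximum matching = 4.
König certificate: {X3, Y1, Y2, Y4} is a vertex cover of size 4 (every listed pair touches it), so no matching can be larger.

4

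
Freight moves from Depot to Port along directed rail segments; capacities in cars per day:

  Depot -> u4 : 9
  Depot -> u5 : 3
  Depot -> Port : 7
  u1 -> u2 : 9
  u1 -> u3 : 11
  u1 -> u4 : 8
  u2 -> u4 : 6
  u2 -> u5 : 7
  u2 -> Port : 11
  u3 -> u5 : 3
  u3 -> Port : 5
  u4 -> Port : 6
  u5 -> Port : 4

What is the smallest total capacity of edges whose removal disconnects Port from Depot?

16

Augment Depot→Port: bottleneck 7, flow now 7.
Augment Depot→u4→Port: bottleneck 6, flow now 13.
Augment Depot→u5→Port: bottleneck 3, flow now 16.
No augmenting path remains; maximum flow = 16.
By max-flow min-cut, the minimum cut capacity equals the max flow.
In the residual graph, reachable from Depot: {Depot, u4}.
Min-cut edges: Depot→u5 (3), Depot→Port (7), u4→Port (6); capacity 3 + 7 + 6 = 16.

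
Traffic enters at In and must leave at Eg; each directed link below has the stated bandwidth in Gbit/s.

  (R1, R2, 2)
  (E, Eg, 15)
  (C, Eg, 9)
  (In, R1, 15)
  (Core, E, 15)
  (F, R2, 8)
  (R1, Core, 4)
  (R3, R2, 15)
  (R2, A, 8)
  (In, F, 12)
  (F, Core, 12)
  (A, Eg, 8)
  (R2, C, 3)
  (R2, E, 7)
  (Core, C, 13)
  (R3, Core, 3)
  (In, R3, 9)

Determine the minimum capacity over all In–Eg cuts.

27

Augment In→F→R2→C→Eg: bottleneck 3, flow now 3.
Augment In→F→R2→E→Eg: bottleneck 5, flow now 8.
Augment In→F→Core→C→Eg: bottleneck 4, flow now 12.
Augment In→R1→R2→E→Eg: bottleneck 2, flow now 14.
Augment In→R1→Core→C→Eg: bottleneck 2, flow now 16.
Augment In→R1→Core→E→Eg: bottleneck 2, flow now 18.
Augment In→R3→R2→A→Eg: bottleneck 8, flow now 26.
Augment In→R3→Core→E→Eg: bottleneck 1, flow now 27.
No augmenting path remains; maximum flow = 27.
By max-flow min-cut, the minimum cut capacity equals the max flow.
In the residual graph, reachable from In: {In, R1}.
Min-cut edges: In→F (12), In→R3 (9), R1→R2 (2), R1→Core (4); capacity 12 + 9 + 2 + 4 = 27.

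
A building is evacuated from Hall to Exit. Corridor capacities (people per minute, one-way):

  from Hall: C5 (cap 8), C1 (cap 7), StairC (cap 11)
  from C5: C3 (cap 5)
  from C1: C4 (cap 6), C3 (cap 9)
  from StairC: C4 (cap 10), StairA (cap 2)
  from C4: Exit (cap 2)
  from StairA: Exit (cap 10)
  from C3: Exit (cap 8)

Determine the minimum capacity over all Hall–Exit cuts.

Augment Hall→C5→C3→Exit: bottleneck 5, flow now 5.
Augment Hall→C1→C4→Exit: bottleneck 2, flow now 7.
Augment Hall→C1→C3→Exit: bottleneck 3, flow now 10.
Augment Hall→StairC→StairA→Exit: bottleneck 2, flow now 12.
No augmenting path remains; maximum flow = 12.
By max-flow min-cut, the minimum cut capacity equals the max flow.
In the residual graph, reachable from Hall: {Hall, C5, C1, StairC, C4, C3}.
Min-cut edges: StairC→StairA (2), C4→Exit (2), C3→Exit (8); capacity 2 + 2 + 8 = 12.

12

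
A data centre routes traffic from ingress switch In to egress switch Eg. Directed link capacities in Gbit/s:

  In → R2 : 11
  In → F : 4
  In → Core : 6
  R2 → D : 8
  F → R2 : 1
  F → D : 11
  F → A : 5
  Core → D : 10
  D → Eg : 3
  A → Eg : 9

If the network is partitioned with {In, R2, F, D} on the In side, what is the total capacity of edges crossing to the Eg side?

Edges leaving {In, R2, F, D}: In→Core (6), F→A (5), D→Eg (3).
Cut capacity = 6 + 5 + 3 = 14.

14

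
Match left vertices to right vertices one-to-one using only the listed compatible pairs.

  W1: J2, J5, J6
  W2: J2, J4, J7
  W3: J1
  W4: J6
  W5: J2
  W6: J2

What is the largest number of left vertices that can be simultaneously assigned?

Unit-capacity flow: source→left, listed edges, right→sink; max matching = max flow.
Augmenting path W1→J2 (+1); matched 1.
Augmenting path W2→J4 (+1); matched 2.
Augmenting path W3→J1 (+1); matched 3.
Augmenting path W4→J6 (+1); matched 4.
Augmenting path W5→J2→W1→J5 (+1); matched 5.
No augmenting path remains; maximum matching = 5.
König certificate: {W1, W2, W3, W4, J2} is a vertex cover of size 5 (every listed pair touches it), so no matching can be larger.

5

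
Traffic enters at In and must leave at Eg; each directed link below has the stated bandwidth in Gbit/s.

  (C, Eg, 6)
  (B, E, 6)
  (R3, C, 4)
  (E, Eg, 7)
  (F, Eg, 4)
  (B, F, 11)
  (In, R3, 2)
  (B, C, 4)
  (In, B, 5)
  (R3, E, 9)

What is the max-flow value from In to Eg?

7

Augment In→B→F→Eg: bottleneck 4, flow now 4.
Augment In→B→C→Eg: bottleneck 1, flow now 5.
Augment In→R3→C→Eg: bottleneck 2, flow now 7.
No augmenting path remains; maximum flow = 7.
In the residual graph, reachable from In: {In}.
Min-cut edges: In→B (5), In→R3 (2); capacity 5 + 2 = 7.
This cut is saturated, so no flow can exceed 7.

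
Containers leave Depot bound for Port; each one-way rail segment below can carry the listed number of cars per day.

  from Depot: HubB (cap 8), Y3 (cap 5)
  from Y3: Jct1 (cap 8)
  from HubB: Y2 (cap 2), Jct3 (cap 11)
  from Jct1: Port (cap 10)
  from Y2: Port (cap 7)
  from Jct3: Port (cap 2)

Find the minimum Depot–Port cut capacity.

9

Augment Depot→Y3→Jct1→Port: bottleneck 5, flow now 5.
Augment Depot→HubB→Y2→Port: bottleneck 2, flow now 7.
Augment Depot→HubB→Jct3→Port: bottleneck 2, flow now 9.
No augmenting path remains; maximum flow = 9.
By max-flow min-cut, the minimum cut capacity equals the max flow.
In the residual graph, reachable from Depot: {Depot, HubB, Jct3}.
Min-cut edges: Depot→Y3 (5), HubB→Y2 (2), Jct3→Port (2); capacity 5 + 2 + 2 = 9.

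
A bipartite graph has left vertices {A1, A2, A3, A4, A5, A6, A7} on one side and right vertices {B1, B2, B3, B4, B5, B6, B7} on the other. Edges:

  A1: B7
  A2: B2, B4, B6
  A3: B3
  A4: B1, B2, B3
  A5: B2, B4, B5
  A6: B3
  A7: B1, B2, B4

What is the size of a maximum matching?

Unit-capacity flow: source→left, listed edges, right→sink; max matching = max flow.
Augmenting path A1→B7 (+1); matched 1.
Augmenting path A2→B2 (+1); matched 2.
Augmenting path A3→B3 (+1); matched 3.
Augmenting path A4→B1 (+1); matched 4.
Augmenting path A5→B4 (+1); matched 5.
Augmenting path A7→B2→A2→B6 (+1); matched 6.
No augmenting path remains; maximum matching = 6.
König certificate: {A1, A2, A4, A5, A7, B3} is a vertex cover of size 6 (every listed pair touches it), so no matching can be larger.

6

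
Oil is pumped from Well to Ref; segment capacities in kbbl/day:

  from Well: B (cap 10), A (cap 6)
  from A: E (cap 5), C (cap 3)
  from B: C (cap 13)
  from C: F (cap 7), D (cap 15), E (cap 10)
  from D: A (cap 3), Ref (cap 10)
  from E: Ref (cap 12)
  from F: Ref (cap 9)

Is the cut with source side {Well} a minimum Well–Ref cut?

Yes — it is a minimum cut (capacity 16).

Given cut capacity: 6 + 10 = 16.
Augment Well→A→E→Ref: bottleneck 5, flow now 5.
Augment Well→A→C→D→Ref: bottleneck 1, flow now 6.
Augment Well→B→C→D→Ref: bottleneck 9, flow now 15.
Augment Well→B→C→E→Ref: bottleneck 1, flow now 16.
No augmenting path remains; maximum flow = 16.
Cut capacity 16 equals the max flow, so it is a minimum cut.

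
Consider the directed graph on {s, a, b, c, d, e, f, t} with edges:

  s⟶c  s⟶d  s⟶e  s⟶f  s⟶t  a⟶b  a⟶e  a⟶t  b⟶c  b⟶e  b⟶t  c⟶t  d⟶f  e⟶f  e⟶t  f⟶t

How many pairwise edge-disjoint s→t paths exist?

Assign every edge capacity 1; by Menger, the answer equals the max flow.
Path s→t (+1); total 1.
Path s→c→t (+1); total 2.
Path s→e→t (+1); total 3.
Path s→f→t (+1); total 4.
No residual s→t path; max flow = 4.
Certifying cut of size 4: {f→t, s→c, s→e, s→t}.

4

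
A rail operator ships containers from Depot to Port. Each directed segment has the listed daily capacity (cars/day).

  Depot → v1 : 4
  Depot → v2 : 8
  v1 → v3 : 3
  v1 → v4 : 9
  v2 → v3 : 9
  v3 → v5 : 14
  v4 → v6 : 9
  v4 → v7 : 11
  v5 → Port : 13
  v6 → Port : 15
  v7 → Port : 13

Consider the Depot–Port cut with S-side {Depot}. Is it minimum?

Given cut capacity: 4 + 8 = 12.
Augment Depot→v1→v3→v5→Port: bottleneck 3, flow now 3.
Augment Depot→v1→v4→v6→Port: bottleneck 1, flow now 4.
Augment Depot→v2→v3→v5→Port: bottleneck 8, flow now 12.
No augmenting path remains; maximum flow = 12.
Cut capacity 12 equals the max flow, so it is a minimum cut.

Yes — it is a minimum cut (capacity 12).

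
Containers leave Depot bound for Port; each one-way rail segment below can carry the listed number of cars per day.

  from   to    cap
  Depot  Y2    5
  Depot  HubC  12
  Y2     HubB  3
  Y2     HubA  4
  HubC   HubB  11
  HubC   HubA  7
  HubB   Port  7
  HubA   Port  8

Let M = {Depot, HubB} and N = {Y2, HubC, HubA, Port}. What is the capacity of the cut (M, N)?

Edges leaving {Depot, HubB}: Depot→Y2 (5), Depot→HubC (12), HubB→Port (7).
Cut capacity = 5 + 12 + 7 = 24.

24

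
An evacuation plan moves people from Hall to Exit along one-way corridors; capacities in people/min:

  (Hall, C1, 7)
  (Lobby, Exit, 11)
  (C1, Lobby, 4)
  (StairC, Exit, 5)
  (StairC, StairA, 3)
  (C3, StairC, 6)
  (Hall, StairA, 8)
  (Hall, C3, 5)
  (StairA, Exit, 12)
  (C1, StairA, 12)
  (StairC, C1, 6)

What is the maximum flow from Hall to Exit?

20

Augment Hall→StairA→Exit: bottleneck 8, flow now 8.
Augment Hall→C3→StairC→Exit: bottleneck 5, flow now 13.
Augment Hall→C1→Lobby→Exit: bottleneck 4, flow now 17.
Augment Hall→C1→StairA→Exit: bottleneck 3, flow now 20.
No augmenting path remains; maximum flow = 20.
In the residual graph, reachable from Hall: {Hall}.
Min-cut edges: Hall→C3 (5), Hall→C1 (7), Hall→StairA (8); capacity 5 + 7 + 8 = 20.
This cut is saturated, so no flow can exceed 20.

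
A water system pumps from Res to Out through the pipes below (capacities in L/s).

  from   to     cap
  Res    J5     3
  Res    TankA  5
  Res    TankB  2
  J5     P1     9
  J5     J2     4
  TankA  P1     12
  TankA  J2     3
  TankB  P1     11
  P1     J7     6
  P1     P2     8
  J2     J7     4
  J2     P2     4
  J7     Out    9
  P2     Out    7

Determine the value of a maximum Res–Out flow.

10

Augment Res→J5→P1→J7→Out: bottleneck 3, flow now 3.
Augment Res→TankA→P1→J7→Out: bottleneck 3, flow now 6.
Augment Res→TankA→P1→P2→Out: bottleneck 2, flow now 8.
Augment Res→TankB→P1→P2→Out: bottleneck 2, flow now 10.
No augmenting path remains; maximum flow = 10.
In the residual graph, reachable from Res: {Res}.
Min-cut edges: Res→J5 (3), Res→TankA (5), Res→TankB (2); capacity 3 + 5 + 2 = 10.
This cut is saturated, so no flow can exceed 10.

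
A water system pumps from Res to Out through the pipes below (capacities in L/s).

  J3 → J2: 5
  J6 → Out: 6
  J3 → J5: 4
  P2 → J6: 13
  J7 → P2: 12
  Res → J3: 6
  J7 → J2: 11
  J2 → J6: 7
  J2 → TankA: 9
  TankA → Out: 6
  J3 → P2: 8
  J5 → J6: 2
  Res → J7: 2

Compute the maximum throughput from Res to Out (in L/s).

8

Augment Res→J7→P2→J6→Out: bottleneck 2, flow now 2.
Augment Res→J3→J5→J6→Out: bottleneck 2, flow now 4.
Augment Res→J3→P2→J6→Out: bottleneck 2, flow now 6.
Augment Res→J3→J2→TankA→Out: bottleneck 2, flow now 8.
No augmenting path remains; maximum flow = 8.
In the residual graph, reachable from Res: {Res}.
Min-cut edges: Res→J7 (2), Res→J3 (6); capacity 2 + 6 = 8.
This cut is saturated, so no flow can exceed 8.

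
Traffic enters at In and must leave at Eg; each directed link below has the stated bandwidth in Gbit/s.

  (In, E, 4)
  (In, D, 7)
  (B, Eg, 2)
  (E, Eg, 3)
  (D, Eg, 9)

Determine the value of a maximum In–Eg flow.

Augment In→D→Eg: bottleneck 7, flow now 7.
Augment In→E→Eg: bottleneck 3, flow now 10.
No augmenting path remains; maximum flow = 10.
In the residual graph, reachable from In: {In, E}.
Min-cut edges: In→D (7), E→Eg (3); capacity 7 + 3 = 10.
This cut is saturated, so no flow can exceed 10.

10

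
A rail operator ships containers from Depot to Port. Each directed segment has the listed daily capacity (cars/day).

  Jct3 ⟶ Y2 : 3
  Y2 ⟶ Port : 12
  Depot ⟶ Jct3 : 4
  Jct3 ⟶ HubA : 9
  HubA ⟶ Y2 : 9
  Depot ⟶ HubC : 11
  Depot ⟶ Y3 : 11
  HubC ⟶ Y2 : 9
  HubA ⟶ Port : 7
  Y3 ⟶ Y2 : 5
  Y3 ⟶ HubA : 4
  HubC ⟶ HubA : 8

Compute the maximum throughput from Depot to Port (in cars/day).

Augment Depot→Jct3→Y2→Port: bottleneck 3, flow now 3.
Augment Depot→Jct3→HubA→Port: bottleneck 1, flow now 4.
Augment Depot→HubC→Y2→Port: bottleneck 9, flow now 13.
Augment Depot→HubC→HubA→Port: bottleneck 2, flow now 15.
Augment Depot→Y3→HubA→Port: bottleneck 4, flow now 19.
No augmenting path remains; maximum flow = 19.
In the residual graph, reachable from Depot: {Depot, Jct3, HubC, Y3, Y2, HubA}.
Min-cut edges: Y2→Port (12), HubA→Port (7); capacity 12 + 7 = 19.
This cut is saturated, so no flow can exceed 19.

19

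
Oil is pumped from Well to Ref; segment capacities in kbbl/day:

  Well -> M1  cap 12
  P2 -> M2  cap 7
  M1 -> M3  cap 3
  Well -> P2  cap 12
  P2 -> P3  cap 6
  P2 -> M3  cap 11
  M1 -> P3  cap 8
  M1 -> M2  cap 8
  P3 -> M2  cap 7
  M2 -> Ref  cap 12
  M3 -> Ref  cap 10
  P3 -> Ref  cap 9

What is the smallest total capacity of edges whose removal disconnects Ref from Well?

Augment Well→M1→M2→Ref: bottleneck 8, flow now 8.
Augment Well→M1→M3→Ref: bottleneck 3, flow now 11.
Augment Well→M1→P3→Ref: bottleneck 1, flow now 12.
Augment Well→P2→M2→Ref: bottleneck 4, flow now 16.
Augment Well→P2→M3→Ref: bottleneck 7, flow now 23.
Augment Well→P2→P3→Ref: bottleneck 1, flow now 24.
No augmenting path remains; maximum flow = 24.
By max-flow min-cut, the minimum cut capacity equals the max flow.
In the residual graph, reachable from Well: {Well}.
Min-cut edges: Well→M1 (12), Well→P2 (12); capacity 12 + 12 = 24.

24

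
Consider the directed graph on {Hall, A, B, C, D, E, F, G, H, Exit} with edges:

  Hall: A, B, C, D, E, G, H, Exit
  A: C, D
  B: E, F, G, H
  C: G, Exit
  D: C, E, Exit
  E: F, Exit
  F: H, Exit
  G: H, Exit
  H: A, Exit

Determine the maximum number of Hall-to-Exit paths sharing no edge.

Assign every edge capacity 1; by Menger, the answer equals the max flow.
Path Hall→Exit (+1); total 1.
Path Hall→C→Exit (+1); total 2.
Path Hall→D→Exit (+1); total 3.
Path Hall→E→Exit (+1); total 4.
Path Hall→G→Exit (+1); total 5.
Path Hall→H→Exit (+1); total 6.
Path Hall→B→F→Exit (+1); total 7.
No residual Hall→Exit path; max flow = 7.
Certifying cut of size 7: {C→Exit, D→Exit, E→Exit, F→Exit, G→Exit, H→Exit, Hall→Exit}.

7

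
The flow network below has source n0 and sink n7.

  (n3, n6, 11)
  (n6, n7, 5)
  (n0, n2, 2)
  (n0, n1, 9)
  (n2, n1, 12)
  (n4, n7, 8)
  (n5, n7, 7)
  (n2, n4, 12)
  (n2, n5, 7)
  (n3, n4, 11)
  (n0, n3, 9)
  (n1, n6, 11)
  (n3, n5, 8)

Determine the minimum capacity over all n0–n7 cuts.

Augment n0→n1→n6→n7: bottleneck 5, flow now 5.
Augment n0→n2→n4→n7: bottleneck 2, flow now 7.
Augment n0→n3→n4→n7: bottleneck 6, flow now 13.
Augment n0→n3→n5→n7: bottleneck 3, flow now 16.
No augmenting path remains; maximum flow = 16.
By max-flow min-cut, the minimum cut capacity equals the max flow.
In the residual graph, reachable from n0: {n0, n1, n6}.
Min-cut edges: n0→n2 (2), n0→n3 (9), n6→n7 (5); capacity 2 + 9 + 5 = 16.

16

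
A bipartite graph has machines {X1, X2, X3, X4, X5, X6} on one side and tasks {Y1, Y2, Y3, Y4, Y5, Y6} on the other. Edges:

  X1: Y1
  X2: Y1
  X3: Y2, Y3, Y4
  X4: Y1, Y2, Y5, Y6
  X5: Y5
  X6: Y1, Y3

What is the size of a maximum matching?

Unit-capacity flow: source→left, listed edges, right→sink; max matching = max flow.
Augmenting path X1→Y1 (+1); matched 1.
Augmenting path X3→Y2 (+1); matched 2.
Augmenting path X4→Y5 (+1); matched 3.
Augmenting path X6→Y3 (+1); matched 4.
Augmenting path X5→Y5→X4→Y6 (+1); matched 5.
No augmenting path remains; maximum matching = 5.
König certificate: {X3, X4, X5, X6, Y1} is a vertex cover of size 5 (every listed pair touches it), so no matching can be larger.

5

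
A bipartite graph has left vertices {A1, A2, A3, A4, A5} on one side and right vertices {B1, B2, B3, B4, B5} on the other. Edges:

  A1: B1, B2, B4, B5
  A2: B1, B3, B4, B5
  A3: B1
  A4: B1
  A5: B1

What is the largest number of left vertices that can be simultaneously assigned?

Unit-capacity flow: source→left, listed edges, right→sink; max matching = max flow.
Augmenting path A1→B1 (+1); matched 1.
Augmenting path A2→B3 (+1); matched 2.
Augmenting path A3→B1→A1→B2 (+1); matched 3.
No augmenting path remains; maximum matching = 3.
König certificate: {A1, A2, B1} is a vertex cover of size 3 (every listed pair touches it), so no matching can be larger.

3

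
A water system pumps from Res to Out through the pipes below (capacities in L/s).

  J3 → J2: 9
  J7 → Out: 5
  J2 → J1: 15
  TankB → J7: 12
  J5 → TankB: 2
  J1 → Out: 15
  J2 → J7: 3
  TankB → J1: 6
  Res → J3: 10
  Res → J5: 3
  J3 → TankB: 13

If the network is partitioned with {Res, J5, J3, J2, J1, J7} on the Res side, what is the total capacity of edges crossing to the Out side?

Edges leaving {Res, J5, J3, J2, J1, J7}: J5→TankB (2), J3→TankB (13), J1→Out (15), J7→Out (5).
Cut capacity = 2 + 13 + 15 + 5 = 35.

35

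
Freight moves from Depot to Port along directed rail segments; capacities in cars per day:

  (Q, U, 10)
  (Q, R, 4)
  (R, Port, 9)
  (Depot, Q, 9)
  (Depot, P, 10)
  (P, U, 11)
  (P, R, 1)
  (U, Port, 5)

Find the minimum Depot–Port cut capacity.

Augment Depot→P→R→Port: bottleneck 1, flow now 1.
Augment Depot→P→U→Port: bottleneck 5, flow now 6.
Augment Depot→Q→R→Port: bottleneck 4, flow now 10.
No augmenting path remains; maximum flow = 10.
By max-flow min-cut, the minimum cut capacity equals the max flow.
In the residual graph, reachable from Depot: {Depot, P, Q, U}.
Min-cut edges: P→R (1), Q→R (4), U→Port (5); capacity 1 + 4 + 5 = 10.

10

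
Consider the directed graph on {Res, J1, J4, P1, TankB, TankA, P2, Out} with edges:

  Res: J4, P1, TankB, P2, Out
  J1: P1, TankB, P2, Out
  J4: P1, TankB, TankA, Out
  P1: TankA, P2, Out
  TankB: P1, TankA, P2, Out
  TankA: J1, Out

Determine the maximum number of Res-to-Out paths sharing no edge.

4

Assign every edge capacity 1; by Menger, the answer equals the max flow.
Path Res→Out (+1); total 1.
Path Res→J4→Out (+1); total 2.
Path Res→P1→Out (+1); total 3.
Path Res→TankB→Out (+1); total 4.
No residual Res→Out path; max flow = 4.
Certifying cut of size 4: {Res→J4, Res→Out, Res→P1, Res→TankB}.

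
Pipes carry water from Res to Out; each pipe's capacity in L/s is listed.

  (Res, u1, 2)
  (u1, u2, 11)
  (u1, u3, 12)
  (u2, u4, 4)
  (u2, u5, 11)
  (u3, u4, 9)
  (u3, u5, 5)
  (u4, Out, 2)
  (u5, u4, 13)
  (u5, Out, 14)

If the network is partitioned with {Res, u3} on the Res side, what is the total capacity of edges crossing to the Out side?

Edges leaving {Res, u3}: Res→u1 (2), u3→u4 (9), u3→u5 (5).
Cut capacity = 2 + 9 + 5 = 16.

16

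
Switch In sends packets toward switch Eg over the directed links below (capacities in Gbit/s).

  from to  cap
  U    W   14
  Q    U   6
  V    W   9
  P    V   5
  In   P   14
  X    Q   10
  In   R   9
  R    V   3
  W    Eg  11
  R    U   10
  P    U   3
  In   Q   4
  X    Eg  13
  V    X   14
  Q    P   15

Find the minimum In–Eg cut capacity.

19

Augment In→P→U→W→Eg: bottleneck 3, flow now 3.
Augment In→P→V→W→Eg: bottleneck 5, flow now 8.
Augment In→Q→U→W→Eg: bottleneck 3, flow now 11.
Augment In→R→V→X→Eg: bottleneck 3, flow now 14.
Augment In→Q→U→W→V→X→Eg: bottleneck 1, flow now 15. (uses reverse residual edge)
Augment In→R→U→W→V→X→Eg: bottleneck 4, flow now 19. (uses reverse residual edge)
No augmenting path remains; maximum flow = 19.
By max-flow min-cut, the minimum cut capacity equals the max flow.
In the residual graph, reachable from In: {In, P, Q, R, U, W}.
Min-cut edges: P→V (5), R→V (3), W→Eg (11); capacity 5 + 3 + 11 = 19.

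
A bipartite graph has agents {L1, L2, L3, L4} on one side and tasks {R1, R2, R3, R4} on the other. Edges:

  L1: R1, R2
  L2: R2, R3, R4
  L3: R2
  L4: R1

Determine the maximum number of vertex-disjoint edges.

Unit-capacity flow: source→left, listed edges, right→sink; max matching = max flow.
Augmenting path L1→R1 (+1); matched 1.
Augmenting path L2→R2 (+1); matched 2.
Augmenting path L3→R2→L2→R3 (+1); matched 3.
No augmenting path remains; maximum matching = 3.
König certificate: {L2, R1, R2} is a vertex cover of size 3 (every listed pair touches it), so no matching can be larger.

3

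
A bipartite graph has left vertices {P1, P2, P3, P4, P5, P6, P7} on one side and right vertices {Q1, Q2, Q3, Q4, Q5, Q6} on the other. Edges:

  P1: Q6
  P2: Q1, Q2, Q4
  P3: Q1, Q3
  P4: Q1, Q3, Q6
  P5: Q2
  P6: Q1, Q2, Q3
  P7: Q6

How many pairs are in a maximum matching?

Unit-capacity flow: source→left, listed edges, right→sink; max matching = max flow.
Augmenting path P1→Q6 (+1); matched 1.
Augmenting path P2→Q1 (+1); matched 2.
Augmenting path P3→Q3 (+1); matched 3.
Augmenting path P5→Q2 (+1); matched 4.
Augmenting path P4→Q1→P2→Q4 (+1); matched 5.
No augmenting path remains; maximum matching = 5.
König certificate: {P2, Q1, Q2, Q3, Q6} is a vertex cover of size 5 (every listed pair touches it), so no matching can be larger.

5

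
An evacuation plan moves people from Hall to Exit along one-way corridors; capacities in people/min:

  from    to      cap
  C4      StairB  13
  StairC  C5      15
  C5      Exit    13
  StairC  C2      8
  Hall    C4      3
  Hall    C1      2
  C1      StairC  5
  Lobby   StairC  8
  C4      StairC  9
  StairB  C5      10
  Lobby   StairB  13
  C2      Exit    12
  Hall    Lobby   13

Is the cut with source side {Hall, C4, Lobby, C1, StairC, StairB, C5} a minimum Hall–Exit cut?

Given cut capacity: 8 + 13 = 21.
Augment Hall→C4→StairC→C2→Exit: bottleneck 3, flow now 3.
Augment Hall→Lobby→StairC→C2→Exit: bottleneck 5, flow now 8.
Augment Hall→Lobby→StairC→C5→Exit: bottleneck 3, flow now 11.
Augment Hall→Lobby→StairB→C5→Exit: bottleneck 5, flow now 16.
Augment Hall→C1→StairC→C5→Exit: bottleneck 2, flow now 18.
No augmenting path remains; maximum flow = 18.
In the residual graph, reachable from Hall: {Hall}.
Min-cut edges: Hall→C4 (3), Hall→Lobby (13), Hall→C1 (2); capacity 3 + 13 + 2 = 18.
Cut capacity 21 exceeds the max flow 18, so it is not minimum.

No — its capacity is 21, but the minimum cut has capacity 18.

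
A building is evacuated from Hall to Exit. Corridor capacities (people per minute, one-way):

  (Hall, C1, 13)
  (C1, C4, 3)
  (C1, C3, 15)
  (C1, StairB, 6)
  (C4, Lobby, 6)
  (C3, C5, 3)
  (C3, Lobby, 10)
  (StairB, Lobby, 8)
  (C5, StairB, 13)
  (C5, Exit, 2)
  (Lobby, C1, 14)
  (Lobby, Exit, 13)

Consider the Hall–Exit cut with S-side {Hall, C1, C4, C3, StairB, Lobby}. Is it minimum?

Given cut capacity: 3 + 13 = 16.
Augment Hall→C1→C4→Lobby→Exit: bottleneck 3, flow now 3.
Augment Hall→C1→C3→C5→Exit: bottleneck 2, flow now 5.
Augment Hall→C1→C3→Lobby→Exit: bottleneck 8, flow now 13.
No augmenting path remains; maximum flow = 13.
In the residual graph, reachable from Hall: {Hall}.
Min-cut edges: Hall→C1 (13); capacity 13 = 13.
Cut capacity 16 exceeds the max flow 13, so it is not minimum.

No — its capacity is 16, but the minimum cut has capacity 13.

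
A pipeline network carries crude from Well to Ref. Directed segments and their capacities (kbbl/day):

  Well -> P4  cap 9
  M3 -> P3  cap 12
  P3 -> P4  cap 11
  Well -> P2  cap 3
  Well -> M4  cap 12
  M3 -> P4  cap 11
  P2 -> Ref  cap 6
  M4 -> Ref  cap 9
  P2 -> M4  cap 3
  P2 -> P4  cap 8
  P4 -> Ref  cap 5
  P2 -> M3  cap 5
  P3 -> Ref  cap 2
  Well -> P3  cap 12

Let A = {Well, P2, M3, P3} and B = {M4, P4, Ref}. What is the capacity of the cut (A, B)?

62

Edges leaving {Well, P2, M3, P3}: Well→M4 (12), Well→P4 (9), P2→M4 (3), P2→P4 (8), P2→Ref (6), M3→P4 (11), P3→P4 (11), P3→Ref (2).
Cut capacity = 12 + 9 + 3 + 8 + 6 + 11 + 11 + 2 = 62.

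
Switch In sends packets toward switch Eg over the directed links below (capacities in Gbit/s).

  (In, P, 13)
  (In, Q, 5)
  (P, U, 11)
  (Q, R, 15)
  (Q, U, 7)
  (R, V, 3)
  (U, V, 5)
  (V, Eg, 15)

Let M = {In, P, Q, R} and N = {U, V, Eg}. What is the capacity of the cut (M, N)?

Edges leaving {In, P, Q, R}: P→U (11), Q→U (7), R→V (3).
Cut capacity = 11 + 7 + 3 = 21.

21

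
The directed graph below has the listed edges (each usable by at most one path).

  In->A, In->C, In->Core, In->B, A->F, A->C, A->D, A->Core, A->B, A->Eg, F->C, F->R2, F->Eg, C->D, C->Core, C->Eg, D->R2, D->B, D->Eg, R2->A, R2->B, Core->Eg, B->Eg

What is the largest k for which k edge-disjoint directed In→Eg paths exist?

Assign every edge capacity 1; by Menger, the answer equals the max flow.
Path In→A→Eg (+1); total 1.
Path In→C→Eg (+1); total 2.
Path In→Core→Eg (+1); total 3.
Path In→B→Eg (+1); total 4.
No residual In→Eg path; max flow = 4.
Certifying cut of size 4: {In→A, In→B, In→C, In→Core}.

4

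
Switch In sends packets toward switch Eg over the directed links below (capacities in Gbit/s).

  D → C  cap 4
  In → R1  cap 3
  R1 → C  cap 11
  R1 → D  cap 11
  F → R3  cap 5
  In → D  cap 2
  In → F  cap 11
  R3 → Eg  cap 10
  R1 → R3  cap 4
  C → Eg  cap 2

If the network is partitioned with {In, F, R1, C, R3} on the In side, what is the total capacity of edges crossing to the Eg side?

25

Edges leaving {In, F, R1, C, R3}: In→D (2), R1→D (11), C→Eg (2), R3→Eg (10).
Cut capacity = 2 + 11 + 2 + 10 = 25.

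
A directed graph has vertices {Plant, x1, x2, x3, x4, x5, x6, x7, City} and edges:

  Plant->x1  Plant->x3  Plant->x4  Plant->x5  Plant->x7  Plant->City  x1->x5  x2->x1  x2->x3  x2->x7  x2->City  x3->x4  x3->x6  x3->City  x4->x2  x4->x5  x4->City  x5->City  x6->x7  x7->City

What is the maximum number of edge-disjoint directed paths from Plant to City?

5

Assign every edge capacity 1; by Menger, the answer equals the max flow.
Path Plant→City (+1); total 1.
Path Plant→x3→City (+1); total 2.
Path Plant→x4→City (+1); total 3.
Path Plant→x5→City (+1); total 4.
Path Plant→x7→City (+1); total 5.
No residual Plant→City path; max flow = 5.
Certifying cut of size 5: {Plant→City, Plant→x3, Plant→x4, Plant→x7, x5→City}.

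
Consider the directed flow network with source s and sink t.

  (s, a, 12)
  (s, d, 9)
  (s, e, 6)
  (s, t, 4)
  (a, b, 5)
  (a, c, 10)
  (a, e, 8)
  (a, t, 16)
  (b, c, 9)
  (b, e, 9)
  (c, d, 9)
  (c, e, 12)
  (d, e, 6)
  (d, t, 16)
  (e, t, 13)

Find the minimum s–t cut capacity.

31

Augment s→t: bottleneck 4, flow now 4.
Augment s→a→t: bottleneck 12, flow now 16.
Augment s→d→t: bottleneck 9, flow now 25.
Augment s→e→t: bottleneck 6, flow now 31.
No augmenting path remains; maximum flow = 31.
By max-flow min-cut, the minimum cut capacity equals the max flow.
In the residual graph, reachable from s: {s}.
Min-cut edges: s→a (12), s→d (9), s→e (6), s→t (4); capacity 12 + 9 + 6 + 4 = 31.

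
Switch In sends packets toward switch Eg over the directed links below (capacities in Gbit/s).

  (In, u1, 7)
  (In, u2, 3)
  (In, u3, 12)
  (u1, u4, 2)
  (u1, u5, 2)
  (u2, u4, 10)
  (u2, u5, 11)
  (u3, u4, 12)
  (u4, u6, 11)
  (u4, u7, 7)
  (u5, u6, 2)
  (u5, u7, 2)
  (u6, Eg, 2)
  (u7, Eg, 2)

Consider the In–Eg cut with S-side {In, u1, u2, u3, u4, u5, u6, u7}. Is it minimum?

Given cut capacity: 2 + 2 = 4.
Augment In→u1→u4→u6→Eg: bottleneck 2, flow now 2.
Augment In→u1→u5→u7→Eg: bottleneck 2, flow now 4.
No augmenting path remains; maximum flow = 4.
Cut capacity 4 equals the max flow, so it is a minimum cut.

Yes — it is a minimum cut (capacity 4).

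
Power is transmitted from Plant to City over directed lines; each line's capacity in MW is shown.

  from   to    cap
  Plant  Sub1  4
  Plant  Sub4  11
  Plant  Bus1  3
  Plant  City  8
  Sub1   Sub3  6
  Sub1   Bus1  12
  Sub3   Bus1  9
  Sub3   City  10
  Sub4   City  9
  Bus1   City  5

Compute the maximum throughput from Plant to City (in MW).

Augment Plant→City: bottleneck 8, flow now 8.
Augment Plant→Sub4→City: bottleneck 9, flow now 17.
Augment Plant→Bus1→City: bottleneck 3, flow now 20.
Augment Plant→Sub1→Sub3→City: bottleneck 4, flow now 24.
No augmenting path remains; maximum flow = 24.
In the residual graph, reachable from Plant: {Plant, Sub4}.
Min-cut edges: Plant→Sub1 (4), Plant→Bus1 (3), Plant→City (8), Sub4→City (9); capacity 4 + 3 + 8 + 9 = 24.
This cut is saturated, so no flow can exceed 24.

24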